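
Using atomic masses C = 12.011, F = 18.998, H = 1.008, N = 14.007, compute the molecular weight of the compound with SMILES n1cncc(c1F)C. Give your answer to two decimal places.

Molecular formula: C5H5FN2.
M = 5×12.011 + 1×18.998 + 5×1.008 + 2×14.007 = 112.11 g/mol.

112.11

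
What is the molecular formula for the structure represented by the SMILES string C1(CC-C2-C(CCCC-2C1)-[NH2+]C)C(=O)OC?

Heavy atoms from the SMILES: 13 C, 1 N, 2 O.
Implicit hydrogens by atom environment:
  6 × C: 2 H each → 12
  4 × C: 1 H each → 4
  2 × C: 3 H each → 6
  2 × O: no H
  1 × C: no H
  1 × N (charge +1): 2 H
  Total hydrogens = 24.
Net charge +1.
Molecular formula: C13H24NO2+

C13H24NO2+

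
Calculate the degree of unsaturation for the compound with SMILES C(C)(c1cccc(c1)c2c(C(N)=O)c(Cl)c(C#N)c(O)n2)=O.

Molecular formula from the SMILES: C15H10ClN3O3.
DoU = (2C + 2 + N − H − X)/2 = (2·15 + 2 + 3 − 10 − 1)/2 = 24/2 = 12.
(Structurally: 2 ring(s) + 10 π bond(s) = 12.)

12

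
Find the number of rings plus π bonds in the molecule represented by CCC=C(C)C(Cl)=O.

2

Molecular formula from the SMILES: C6H9ClO.
DoU = (2C + 2 + N − H − X)/2 = (2·6 + 2 + 0 − 9 − 1)/2 = 4/2 = 2.
(Structurally: 0 ring(s) + 2 π bond(s) = 2.)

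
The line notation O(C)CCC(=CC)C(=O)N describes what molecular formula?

C7H13NO2

Heavy atoms from the SMILES: 7 C, 1 N, 2 O.
Implicit hydrogens by atom environment:
  2 × C: 3 H each → 6
  2 × C: 2 H each → 4
  2 × C: no H
  2 × O: no H
  1 × C: 1 H
  1 × N: 2 H
  Total hydrogens = 13.
Molecular formula: C7H13NO2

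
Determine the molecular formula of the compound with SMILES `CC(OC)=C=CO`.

C5H8O2

Heavy atoms from the SMILES: 5 C, 2 O.
Implicit hydrogens by atom environment:
  2 × C: 3 H each → 6
  2 × C: no H
  1 × C: 1 H
  1 × O: 1 H
  1 × O: no H
  Total hydrogens = 8.
Molecular formula: C5H8O2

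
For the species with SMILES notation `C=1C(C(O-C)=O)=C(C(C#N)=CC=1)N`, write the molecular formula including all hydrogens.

Heavy atoms from the SMILES: 9 C, 2 N, 2 O.
Implicit hydrogens by atom environment:
  3 × C (aromatic): 1 H each → 3
  3 × C (aromatic): no H
  2 × C: no H
  2 × O: no H
  1 × C: 3 H
  1 × N: 2 H
  1 × N: no H
  Total hydrogens = 8.
Molecular formula: C9H8N2O2

C9H8N2O2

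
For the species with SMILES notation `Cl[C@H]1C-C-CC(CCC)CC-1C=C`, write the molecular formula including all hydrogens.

C12H21Cl

Heavy atoms from the SMILES: 12 C, 1 Cl.
Implicit hydrogens by atom environment:
  7 × C: 2 H each → 14
  4 × C: 1 H each → 4
  1 × C: 3 H
  1 × Cl: no H
  Total hydrogens = 21.
Molecular formula: C12H21Cl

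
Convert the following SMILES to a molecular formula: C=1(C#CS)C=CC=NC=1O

Heavy atoms from the SMILES: 7 C, 1 N, 1 O, 1 S.
Implicit hydrogens by atom environment:
  3 × C (aromatic): 1 H each → 3
  2 × C (aromatic): no H
  2 × C: no H
  1 × N (aromatic): no H
  1 × O: 1 H
  1 × S: 1 H
  Total hydrogens = 5.
Molecular formula: C7H5NOS

C7H5NOS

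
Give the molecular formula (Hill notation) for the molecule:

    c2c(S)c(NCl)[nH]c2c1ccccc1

Heavy atoms from the SMILES: 10 C, 1 Cl, 2 N, 1 S.
Implicit hydrogens by atom environment:
  6 × C (aromatic): 1 H each → 6
  4 × C (aromatic): no H
  1 × Cl: no H
  1 × N (aromatic): 1 H
  1 × N: 1 H
  1 × S: 1 H
  Total hydrogens = 9.
Molecular formula: C10H9ClN2S

C10H9ClN2S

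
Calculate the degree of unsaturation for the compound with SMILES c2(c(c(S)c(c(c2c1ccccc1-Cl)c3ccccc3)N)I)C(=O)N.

13

Molecular formula from the SMILES: C19H14ClIN2OS.
DoU = (2C + 2 + N − H − X)/2 = (2·19 + 2 + 2 − 14 − 2)/2 = 26/2 = 13.
(Structurally: 3 ring(s) + 10 π bond(s) = 13.)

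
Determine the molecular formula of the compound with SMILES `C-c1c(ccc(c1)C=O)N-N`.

C8H10N2O

Heavy atoms from the SMILES: 8 C, 2 N, 1 O.
Implicit hydrogens by atom environment:
  3 × C (aromatic): 1 H each → 3
  3 × C (aromatic): no H
  1 × C: 3 H
  1 × C: 1 H
  1 × N: 2 H
  1 × N: 1 H
  1 × O: no H
  Total hydrogens = 10.
Molecular formula: C8H10N2O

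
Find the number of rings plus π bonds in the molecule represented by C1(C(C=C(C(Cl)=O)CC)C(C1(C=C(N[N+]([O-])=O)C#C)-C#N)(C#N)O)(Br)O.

11

Molecular formula from the SMILES: C15H12BrClN4O5.
DoU = (2C + 2 + N − H − X)/2 = (2·15 + 2 + 4 − 12 − 2)/2 = 22/2 = 11.
(Structurally: 1 ring(s) + 10 π bond(s) = 11.)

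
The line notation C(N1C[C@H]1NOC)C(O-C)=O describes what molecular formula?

Heavy atoms from the SMILES: 6 C, 2 N, 3 O.
Implicit hydrogens by atom environment:
  3 × O: no H
  2 × C: 3 H each → 6
  2 × C: 2 H each → 4
  1 × C: 1 H
  1 × C: no H
  1 × N: 1 H
  1 × N: no H
  Total hydrogens = 12.
Molecular formula: C6H12N2O3

C6H12N2O3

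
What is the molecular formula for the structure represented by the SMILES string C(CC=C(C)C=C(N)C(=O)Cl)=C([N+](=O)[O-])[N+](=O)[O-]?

Heavy atoms from the SMILES: 9 C, 1 Cl, 3 N, 5 O.
Implicit hydrogens by atom environment:
  4 × C: no H
  3 × C: 1 H each → 3
  3 × O: no H
  2 × N (charge +1): no H
  2 × O (charge -1): no H
  1 × C: 3 H
  1 × C: 2 H
  1 × Cl: no H
  1 × N: 2 H
  Total hydrogens = 10.
Molecular formula: C9H10ClN3O5

C9H10ClN3O5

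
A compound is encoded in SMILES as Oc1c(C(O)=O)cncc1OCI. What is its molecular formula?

Heavy atoms from the SMILES: 7 C, 1 I, 1 N, 4 O.
Implicit hydrogens by atom environment:
  3 × C (aromatic): no H
  2 × C (aromatic): 1 H each → 2
  2 × O: 1 H each → 2
  2 × O: no H
  1 × C: 2 H
  1 × C: no H
  1 × I: no H
  1 × N (aromatic): no H
  Total hydrogens = 6.
Molecular formula: C7H6INO4

C7H6INO4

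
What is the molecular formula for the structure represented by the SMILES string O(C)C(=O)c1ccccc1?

Heavy atoms from the SMILES: 8 C, 2 O.
Implicit hydrogens by atom environment:
  5 × C (aromatic): 1 H each → 5
  2 × O: no H
  1 × C: 3 H
  1 × C (aromatic): no H
  1 × C: no H
  Total hydrogens = 8.
Molecular formula: C8H8O2

C8H8O2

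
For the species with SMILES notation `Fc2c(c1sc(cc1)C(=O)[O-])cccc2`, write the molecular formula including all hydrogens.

Heavy atoms from the SMILES: 11 C, 1 F, 2 O, 1 S.
Implicit hydrogens by atom environment:
  6 × C (aromatic): 1 H each → 6
  4 × C (aromatic): no H
  1 × C: no H
  1 × F: no H
  1 × O: no H
  1 × O (charge -1): no H
  1 × S (aromatic): no H
  Total hydrogens = 6.
Net charge -1.
Molecular formula: C11H6FO2S-

C11H6FO2S-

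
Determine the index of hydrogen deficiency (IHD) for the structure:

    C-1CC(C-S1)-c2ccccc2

Molecular formula from the SMILES: C10H12S.
DoU = (2C + 2 + N − H − X)/2 = (2·10 + 2 + 0 − 12 − 0)/2 = 10/2 = 5.
(Structurally: 2 ring(s) + 3 π bond(s) = 5.)

5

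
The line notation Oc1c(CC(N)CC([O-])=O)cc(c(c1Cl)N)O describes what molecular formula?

Heavy atoms from the SMILES: 10 C, 1 Cl, 2 N, 4 O.
Implicit hydrogens by atom environment:
  5 × C (aromatic): no H
  2 × C: 2 H each → 4
  2 × N: 2 H each → 4
  2 × O: 1 H each → 2
  1 × C (aromatic): 1 H
  1 × C: 1 H
  1 × C: no H
  1 × Cl: no H
  1 × O: no H
  1 × O (charge -1): no H
  Total hydrogens = 12.
Net charge -1.
Molecular formula: C10H12ClN2O4-

C10H12ClN2O4-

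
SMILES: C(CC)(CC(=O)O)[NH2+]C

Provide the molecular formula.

C6H14NO2+

Heavy atoms from the SMILES: 6 C, 1 N, 2 O.
Implicit hydrogens by atom environment:
  2 × C: 3 H each → 6
  2 × C: 2 H each → 4
  1 × C: 1 H
  1 × C: no H
  1 × N (charge +1): 2 H
  1 × O: 1 H
  1 × O: no H
  Total hydrogens = 14.
Net charge +1.
Molecular formula: C6H14NO2+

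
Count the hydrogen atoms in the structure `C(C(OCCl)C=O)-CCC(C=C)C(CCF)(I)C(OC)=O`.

21

Hydrogens are implicit in SMILES; fill each atom to its normal valence:
  7 × C: 2 H each → 14
  4 × C: 1 H each → 4
  4 × O: no H
  2 × C: no H
  1 × C: 3 H
  1 × Cl: no H
  1 × F: no H
  1 × I: no H
  Total hydrogens = 21.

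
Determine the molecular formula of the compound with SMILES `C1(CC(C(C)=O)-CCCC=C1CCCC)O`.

Heavy atoms from the SMILES: 14 C, 2 O.
Implicit hydrogens by atom environment:
  7 × C: 2 H each → 14
  3 × C: 1 H each → 3
  2 × C: 3 H each → 6
  2 × C: no H
  1 × O: 1 H
  1 × O: no H
  Total hydrogens = 24.
Molecular formula: C14H24O2

C14H24O2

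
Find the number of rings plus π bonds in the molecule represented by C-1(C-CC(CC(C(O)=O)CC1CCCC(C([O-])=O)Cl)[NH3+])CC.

Molecular formula from the SMILES: C16H28ClNO4.
DoU = (2C + 2 + N − H − X)/2 = (2·16 + 2 + 1 − 28 − 1)/2 = 6/2 = 3.
(Structurally: 1 ring(s) + 2 π bond(s) = 3.)

3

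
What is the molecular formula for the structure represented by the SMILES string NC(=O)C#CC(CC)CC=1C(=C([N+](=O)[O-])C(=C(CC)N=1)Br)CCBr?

C16H19Br2N3O3

Heavy atoms from the SMILES: 2 Br, 16 C, 3 N, 3 O.
Implicit hydrogens by atom environment:
  5 × C: 2 H each → 10
  5 × C (aromatic): no H
  3 × C: no H
  2 × Br: no H
  2 × C: 3 H each → 6
  2 × O: no H
  1 × C: 1 H
  1 × N: 2 H
  1 × N (aromatic): no H
  1 × N (charge +1): no H
  1 × O (charge -1): no H
  Total hydrogens = 19.
Molecular formula: C16H19Br2N3O3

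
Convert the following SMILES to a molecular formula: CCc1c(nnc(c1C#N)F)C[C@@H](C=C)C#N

C12H11FN4

Heavy atoms from the SMILES: 12 C, 1 F, 4 N.
Implicit hydrogens by atom environment:
  4 × C (aromatic): no H
  3 × C: 2 H each → 6
  2 × C: 1 H each → 2
  2 × C: no H
  2 × N (aromatic): no H
  2 × N: no H
  1 × C: 3 H
  1 × F: no H
  Total hydrogens = 11.
Molecular formula: C12H11FN4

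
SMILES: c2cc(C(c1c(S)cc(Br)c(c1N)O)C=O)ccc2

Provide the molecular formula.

C14H12BrNO2S

Heavy atoms from the SMILES: 1 Br, 14 C, 1 N, 2 O, 1 S.
Implicit hydrogens by atom environment:
  6 × C (aromatic): 1 H each → 6
  6 × C (aromatic): no H
  2 × C: 1 H each → 2
  1 × Br: no H
  1 × N: 2 H
  1 × O: 1 H
  1 × O: no H
  1 × S: 1 H
  Total hydrogens = 12.
Molecular formula: C14H12BrNO2S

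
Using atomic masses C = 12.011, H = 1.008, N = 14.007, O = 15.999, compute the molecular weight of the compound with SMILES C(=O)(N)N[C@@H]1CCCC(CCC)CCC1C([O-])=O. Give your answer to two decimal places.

Molecular formula: C13H23N2O3-.
M = 13×12.011 + 23×1.008 + 2×14.007 + 3×15.999 = 255.34 g/mol.

255.34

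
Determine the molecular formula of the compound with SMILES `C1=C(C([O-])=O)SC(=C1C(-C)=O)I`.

C7H4IO3S-

Heavy atoms from the SMILES: 7 C, 1 I, 3 O, 1 S.
Implicit hydrogens by atom environment:
  3 × C (aromatic): no H
  2 × C: no H
  2 × O: no H
  1 × C: 3 H
  1 × C (aromatic): 1 H
  1 × I: no H
  1 × O (charge -1): no H
  1 × S (aromatic): no H
  Total hydrogens = 4.
Net charge -1.
Molecular formula: C7H4IO3S-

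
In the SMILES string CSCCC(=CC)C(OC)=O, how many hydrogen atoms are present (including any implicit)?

14

Hydrogens are implicit in SMILES; fill each atom to its normal valence:
  3 × C: 3 H each → 9
  2 × C: 2 H each → 4
  2 × C: no H
  2 × O: no H
  1 × C: 1 H
  1 × S: no H
  Total hydrogens = 14.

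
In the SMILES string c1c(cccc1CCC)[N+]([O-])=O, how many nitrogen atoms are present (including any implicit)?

1

The symbol for nitrogen appears 1 time in the SMILES.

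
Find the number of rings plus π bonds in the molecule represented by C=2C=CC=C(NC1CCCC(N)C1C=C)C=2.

Molecular formula from the SMILES: C14H20N2.
DoU = (2C + 2 + N − H − X)/2 = (2·14 + 2 + 2 − 20 − 0)/2 = 12/2 = 6.
(Structurally: 2 ring(s) + 4 π bond(s) = 6.)

6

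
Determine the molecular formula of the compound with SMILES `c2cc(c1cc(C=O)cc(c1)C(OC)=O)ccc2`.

C15H12O3

Heavy atoms from the SMILES: 15 C, 3 O.
Implicit hydrogens by atom environment:
  8 × C (aromatic): 1 H each → 8
  4 × C (aromatic): no H
  3 × O: no H
  1 × C: 3 H
  1 × C: 1 H
  1 × C: no H
  Total hydrogens = 12.
Molecular formula: C15H12O3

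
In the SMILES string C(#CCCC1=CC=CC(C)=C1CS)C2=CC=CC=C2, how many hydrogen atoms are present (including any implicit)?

Hydrogens are implicit in SMILES; fill each atom to its normal valence:
  8 × C (aromatic): 1 H each → 8
  4 × C (aromatic): no H
  3 × C: 2 H each → 6
  2 × C: no H
  1 × C: 3 H
  1 × S: 1 H
  Total hydrogens = 18.

18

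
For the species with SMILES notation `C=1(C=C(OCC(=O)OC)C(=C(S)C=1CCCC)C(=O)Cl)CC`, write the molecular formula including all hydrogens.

C16H21ClO4S

Heavy atoms from the SMILES: 16 C, 1 Cl, 4 O, 1 S.
Implicit hydrogens by atom environment:
  5 × C: 2 H each → 10
  5 × C (aromatic): no H
  4 × O: no H
  3 × C: 3 H each → 9
  2 × C: no H
  1 × C (aromatic): 1 H
  1 × Cl: no H
  1 × S: 1 H
  Total hydrogens = 21.
Molecular formula: C16H21ClO4S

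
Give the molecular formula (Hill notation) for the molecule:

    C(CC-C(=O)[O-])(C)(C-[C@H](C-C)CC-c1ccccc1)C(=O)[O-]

[C18H24O4]2-

Heavy atoms from the SMILES: 18 C, 4 O.
Implicit hydrogens by atom environment:
  6 × C: 2 H each → 12
  5 × C (aromatic): 1 H each → 5
  3 × C: no H
  2 × C: 3 H each → 6
  2 × O: no H
  2 × O (charge -1): no H
  1 × C: 1 H
  1 × C (aromatic): no H
  Total hydrogens = 24.
Net charge -2.
Molecular formula: [C18H24O4]2-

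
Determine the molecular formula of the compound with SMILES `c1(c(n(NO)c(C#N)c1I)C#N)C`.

Heavy atoms from the SMILES: 7 C, 1 I, 4 N, 1 O.
Implicit hydrogens by atom environment:
  4 × C (aromatic): no H
  2 × C: no H
  2 × N: no H
  1 × C: 3 H
  1 × I: no H
  1 × N: 1 H
  1 × N (aromatic): no H
  1 × O: 1 H
  Total hydrogens = 5.
Molecular formula: C7H5IN4O

C7H5IN4O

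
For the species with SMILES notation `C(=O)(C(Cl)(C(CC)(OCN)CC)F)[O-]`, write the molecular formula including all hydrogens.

Heavy atoms from the SMILES: 8 C, 1 Cl, 1 F, 1 N, 3 O.
Implicit hydrogens by atom environment:
  3 × C: 2 H each → 6
  3 × C: no H
  2 × C: 3 H each → 6
  2 × O: no H
  1 × Cl: no H
  1 × F: no H
  1 × N: 2 H
  1 × O (charge -1): no H
  Total hydrogens = 14.
Net charge -1.
Molecular formula: C8H14ClFNO3-

C8H14ClFNO3-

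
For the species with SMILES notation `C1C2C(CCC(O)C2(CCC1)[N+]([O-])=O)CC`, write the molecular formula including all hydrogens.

C12H21NO3

Heavy atoms from the SMILES: 12 C, 1 N, 3 O.
Implicit hydrogens by atom environment:
  7 × C: 2 H each → 14
  3 × C: 1 H each → 3
  1 × C: 3 H
  1 × C: no H
  1 × N (charge +1): no H
  1 × O: 1 H
  1 × O: no H
  1 × O (charge -1): no H
  Total hydrogens = 21.
Molecular formula: C12H21NO3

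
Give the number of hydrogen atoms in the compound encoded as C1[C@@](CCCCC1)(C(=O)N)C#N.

Hydrogens are implicit in SMILES; fill each atom to its normal valence:
  6 × C: 2 H each → 12
  3 × C: no H
  1 × N: 2 H
  1 × N: no H
  1 × O: no H
  Total hydrogens = 14.

14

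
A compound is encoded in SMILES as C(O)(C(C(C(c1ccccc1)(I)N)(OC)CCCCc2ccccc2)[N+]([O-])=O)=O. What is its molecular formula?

C21H25IN2O5

Heavy atoms from the SMILES: 21 C, 1 I, 2 N, 5 O.
Implicit hydrogens by atom environment:
  10 × C (aromatic): 1 H each → 10
  4 × C: 2 H each → 8
  3 × C: no H
  3 × O: no H
  2 × C (aromatic): no H
  1 × C: 3 H
  1 × C: 1 H
  1 × I: no H
  1 × N: 2 H
  1 × N (charge +1): no H
  1 × O: 1 H
  1 × O (charge -1): no H
  Total hydrogens = 25.
Molecular formula: C21H25IN2O5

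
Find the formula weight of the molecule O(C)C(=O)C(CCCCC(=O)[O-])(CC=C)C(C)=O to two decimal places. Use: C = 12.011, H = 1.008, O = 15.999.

255.29

Molecular formula: C13H19O5-.
M = 13×12.011 + 19×1.008 + 5×15.999 = 255.29 g/mol.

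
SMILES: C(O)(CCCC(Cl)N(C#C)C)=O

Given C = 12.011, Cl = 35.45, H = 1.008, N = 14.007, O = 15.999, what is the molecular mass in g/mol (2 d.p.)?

189.64

Molecular formula: C8H12ClNO2.
M = 8×12.011 + 1×35.45 + 12×1.008 + 1×14.007 + 2×15.999 = 189.64 g/mol.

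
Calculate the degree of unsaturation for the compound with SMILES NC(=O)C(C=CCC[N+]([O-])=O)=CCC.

4

Molecular formula from the SMILES: C9H14N2O3.
DoU = (2C + 2 + N − H − X)/2 = (2·9 + 2 + 2 − 14 − 0)/2 = 8/2 = 4.
(Structurally: 0 ring(s) + 4 π bond(s) = 4.)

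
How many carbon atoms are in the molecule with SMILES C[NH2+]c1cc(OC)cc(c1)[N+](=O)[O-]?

8

The symbol for carbon appears 8 times in the SMILES. Lowercase c denotes aromatic carbon and counts toward C.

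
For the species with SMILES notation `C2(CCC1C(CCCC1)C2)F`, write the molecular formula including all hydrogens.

Heavy atoms from the SMILES: 10 C, 1 F.
Implicit hydrogens by atom environment:
  7 × C: 2 H each → 14
  3 × C: 1 H each → 3
  1 × F: no H
  Total hydrogens = 17.
Molecular formula: C10H17F

C10H17F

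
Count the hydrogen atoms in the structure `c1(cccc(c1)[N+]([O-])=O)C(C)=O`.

7

Hydrogens are implicit in SMILES; fill each atom to its normal valence:
  4 × C (aromatic): 1 H each → 4
  2 × C (aromatic): no H
  2 × O: no H
  1 × C: 3 H
  1 × C: no H
  1 × N (charge +1): no H
  1 × O (charge -1): no H
  Total hydrogens = 7.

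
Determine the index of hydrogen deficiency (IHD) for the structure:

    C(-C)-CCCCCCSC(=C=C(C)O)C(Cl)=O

Molecular formula from the SMILES: C13H21ClO2S.
DoU = (2C + 2 + N − H − X)/2 = (2·13 + 2 + 0 − 21 − 1)/2 = 6/2 = 3.
(Structurally: 0 ring(s) + 3 π bond(s) = 3.)

3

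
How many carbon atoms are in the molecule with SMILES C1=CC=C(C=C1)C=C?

8

The symbol for carbon appears 8 times in the SMILES.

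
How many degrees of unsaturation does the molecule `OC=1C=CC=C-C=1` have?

Molecular formula from the SMILES: C6H6O.
DoU = (2C + 2 + N − H − X)/2 = (2·6 + 2 + 0 − 6 − 0)/2 = 8/2 = 4.
(Structurally: 1 ring(s) + 3 π bond(s) = 4.)

4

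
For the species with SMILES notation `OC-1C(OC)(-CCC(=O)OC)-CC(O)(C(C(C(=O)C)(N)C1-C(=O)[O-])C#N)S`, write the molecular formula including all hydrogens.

C16H23N2O8S-

Heavy atoms from the SMILES: 16 C, 2 N, 8 O, 1 S.
Implicit hydrogens by atom environment:
  7 × C: no H
  5 × O: no H
  3 × C: 3 H each → 9
  3 × C: 2 H each → 6
  3 × C: 1 H each → 3
  2 × O: 1 H each → 2
  1 × N: 2 H
  1 × N: no H
  1 × O (charge -1): no H
  1 × S: 1 H
  Total hydrogens = 23.
Net charge -1.
Molecular formula: C16H23N2O8S-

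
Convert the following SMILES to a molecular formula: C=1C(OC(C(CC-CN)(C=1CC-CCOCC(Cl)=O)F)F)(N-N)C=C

Heavy atoms from the SMILES: 16 C, 1 Cl, 2 F, 3 N, 3 O.
Implicit hydrogens by atom environment:
  9 × C: 2 H each → 18
  4 × C: no H
  3 × C: 1 H each → 3
  3 × O: no H
  2 × F: no H
  2 × N: 2 H each → 4
  1 × Cl: no H
  1 × N: 1 H
  Total hydrogens = 26.
Molecular formula: C16H26ClF2N3O3

C16H26ClF2N3O3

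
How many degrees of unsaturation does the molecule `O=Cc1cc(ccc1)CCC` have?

5

Molecular formula from the SMILES: C10H12O.
DoU = (2C + 2 + N − H − X)/2 = (2·10 + 2 + 0 − 12 − 0)/2 = 10/2 = 5.
(Structurally: 1 ring(s) + 4 π bond(s) = 5.)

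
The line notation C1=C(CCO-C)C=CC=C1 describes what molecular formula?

Heavy atoms from the SMILES: 9 C, 1 O.
Implicit hydrogens by atom environment:
  5 × C (aromatic): 1 H each → 5
  2 × C: 2 H each → 4
  1 × C: 3 H
  1 × C (aromatic): no H
  1 × O: no H
  Total hydrogens = 12.
Molecular formula: C9H12O

C9H12O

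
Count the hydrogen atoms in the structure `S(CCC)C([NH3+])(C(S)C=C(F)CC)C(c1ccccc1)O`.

25

Hydrogens are implicit in SMILES; fill each atom to its normal valence:
  5 × C (aromatic): 1 H each → 5
  3 × C: 2 H each → 6
  3 × C: 1 H each → 3
  2 × C: 3 H each → 6
  2 × C: no H
  1 × C (aromatic): no H
  1 × F: no H
  1 × N (charge +1): 3 H
  1 × O: 1 H
  1 × S: 1 H
  1 × S: no H
  Total hydrogens = 25.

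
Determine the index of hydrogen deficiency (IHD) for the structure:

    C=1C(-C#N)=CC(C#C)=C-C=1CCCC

Molecular formula from the SMILES: C13H13N.
DoU = (2C + 2 + N − H − X)/2 = (2·13 + 2 + 1 − 13 − 0)/2 = 16/2 = 8.
(Structurally: 1 ring(s) + 7 π bond(s) = 8.)

8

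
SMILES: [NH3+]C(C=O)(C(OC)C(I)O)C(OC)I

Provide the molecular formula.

Heavy atoms from the SMILES: 7 C, 2 I, 1 N, 4 O.
Implicit hydrogens by atom environment:
  4 × C: 1 H each → 4
  3 × O: no H
  2 × C: 3 H each → 6
  2 × I: no H
  1 × C: no H
  1 × N (charge +1): 3 H
  1 × O: 1 H
  Total hydrogens = 14.
Net charge +1.
Molecular formula: C7H14I2NO4+

C7H14I2NO4+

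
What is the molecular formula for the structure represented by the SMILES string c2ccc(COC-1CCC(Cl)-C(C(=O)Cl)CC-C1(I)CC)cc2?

Heavy atoms from the SMILES: 18 C, 2 Cl, 1 I, 2 O.
Implicit hydrogens by atom environment:
  6 × C: 2 H each → 12
  5 × C (aromatic): 1 H each → 5
  3 × C: 1 H each → 3
  2 × C: no H
  2 × Cl: no H
  2 × O: no H
  1 × C: 3 H
  1 × C (aromatic): no H
  1 × I: no H
  Total hydrogens = 23.
Molecular formula: C18H23Cl2IO2

C18H23Cl2IO2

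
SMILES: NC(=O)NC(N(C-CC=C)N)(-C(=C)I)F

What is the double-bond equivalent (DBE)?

3

Molecular formula from the SMILES: C8H14FIN4O.
DoU = (2C + 2 + N − H − X)/2 = (2·8 + 2 + 4 − 14 − 2)/2 = 6/2 = 3.
(Structurally: 0 ring(s) + 3 π bond(s) = 3.)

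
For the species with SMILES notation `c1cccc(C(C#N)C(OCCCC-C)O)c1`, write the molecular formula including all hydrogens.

C14H19NO2

Heavy atoms from the SMILES: 14 C, 1 N, 2 O.
Implicit hydrogens by atom environment:
  5 × C (aromatic): 1 H each → 5
  4 × C: 2 H each → 8
  2 × C: 1 H each → 2
  1 × C: 3 H
  1 × C: no H
  1 × C (aromatic): no H
  1 × N: no H
  1 × O: 1 H
  1 × O: no H
  Total hydrogens = 19.
Molecular formula: C14H19NO2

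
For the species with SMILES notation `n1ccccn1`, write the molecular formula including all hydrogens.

C4H4N2

Heavy atoms from the SMILES: 4 C, 2 N.
Implicit hydrogens by atom environment:
  4 × C (aromatic): 1 H each → 4
  2 × N (aromatic): no H
  Total hydrogens = 4.
Molecular formula: C4H4N2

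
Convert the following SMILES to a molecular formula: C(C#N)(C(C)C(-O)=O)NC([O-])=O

Heavy atoms from the SMILES: 6 C, 2 N, 4 O.
Implicit hydrogens by atom environment:
  3 × C: no H
  2 × C: 1 H each → 2
  2 × O: no H
  1 × C: 3 H
  1 × N: 1 H
  1 × N: no H
  1 × O: 1 H
  1 × O (charge -1): no H
  Total hydrogens = 7.
Net charge -1.
Molecular formula: C6H7N2O4-

C6H7N2O4-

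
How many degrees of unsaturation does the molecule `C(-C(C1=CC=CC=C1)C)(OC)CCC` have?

4

Molecular formula from the SMILES: C13H20O.
DoU = (2C + 2 + N − H − X)/2 = (2·13 + 2 + 0 − 20 − 0)/2 = 8/2 = 4.
(Structurally: 1 ring(s) + 3 π bond(s) = 4.)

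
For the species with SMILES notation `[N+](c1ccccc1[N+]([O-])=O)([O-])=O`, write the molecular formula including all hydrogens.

Heavy atoms from the SMILES: 6 C, 2 N, 4 O.
Implicit hydrogens by atom environment:
  4 × C (aromatic): 1 H each → 4
  2 × C (aromatic): no H
  2 × N (charge +1): no H
  2 × O: no H
  2 × O (charge -1): no H
  Total hydrogens = 4.
Molecular formula: C6H4N2O4

C6H4N2O4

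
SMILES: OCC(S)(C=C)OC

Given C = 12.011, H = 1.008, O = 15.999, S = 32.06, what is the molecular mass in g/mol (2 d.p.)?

Molecular formula: C5H10O2S.
M = 5×12.011 + 10×1.008 + 2×15.999 + 1×32.06 = 134.19 g/mol.

134.19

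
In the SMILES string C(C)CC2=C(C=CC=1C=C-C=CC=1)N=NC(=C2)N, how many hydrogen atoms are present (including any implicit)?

Hydrogens are implicit in SMILES; fill each atom to its normal valence:
  6 × C (aromatic): 1 H each → 6
  4 × C (aromatic): no H
  2 × C: 2 H each → 4
  2 × C: 1 H each → 2
  2 × N (aromatic): no H
  1 × C: 3 H
  1 × N: 2 H
  Total hydrogens = 17.

17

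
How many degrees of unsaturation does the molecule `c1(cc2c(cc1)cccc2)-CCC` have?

Molecular formula from the SMILES: C13H14.
DoU = (2C + 2 + N − H − X)/2 = (2·13 + 2 + 0 − 14 − 0)/2 = 14/2 = 7.
(Structurally: 2 ring(s) + 5 π bond(s) = 7.)

7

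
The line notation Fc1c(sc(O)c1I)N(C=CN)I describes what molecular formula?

C6H5FI2N2OS

Heavy atoms from the SMILES: 6 C, 1 F, 2 I, 2 N, 1 O, 1 S.
Implicit hydrogens by atom environment:
  4 × C (aromatic): no H
  2 × C: 1 H each → 2
  2 × I: no H
  1 × F: no H
  1 × N: 2 H
  1 × N: no H
  1 × O: 1 H
  1 × S (aromatic): no H
  Total hydrogens = 5.
Molecular formula: C6H5FI2N2OS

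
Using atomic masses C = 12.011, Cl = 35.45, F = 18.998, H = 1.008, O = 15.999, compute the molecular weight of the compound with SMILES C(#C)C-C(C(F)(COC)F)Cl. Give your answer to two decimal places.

182.59

Molecular formula: C7H9ClF2O.
M = 7×12.011 + 1×35.45 + 2×18.998 + 9×1.008 + 1×15.999 = 182.59 g/mol.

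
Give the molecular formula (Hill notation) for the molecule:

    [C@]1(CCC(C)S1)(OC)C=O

C7H12O2S

Heavy atoms from the SMILES: 7 C, 2 O, 1 S.
Implicit hydrogens by atom environment:
  2 × C: 3 H each → 6
  2 × C: 2 H each → 4
  2 × C: 1 H each → 2
  2 × O: no H
  1 × C: no H
  1 × S: no H
  Total hydrogens = 12.
Molecular formula: C7H12O2S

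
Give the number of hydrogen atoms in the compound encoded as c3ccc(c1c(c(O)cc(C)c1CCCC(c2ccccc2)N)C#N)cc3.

Hydrogens are implicit in SMILES; fill each atom to its normal valence:
  11 × C (aromatic): 1 H each → 11
  7 × C (aromatic): no H
  3 × C: 2 H each → 6
  1 × C: 3 H
  1 × C: 1 H
  1 × C: no H
  1 × N: 2 H
  1 × N: no H
  1 × O: 1 H
  Total hydrogens = 24.

24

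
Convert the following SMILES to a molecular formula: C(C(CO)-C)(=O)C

C5H10O2

Heavy atoms from the SMILES: 5 C, 2 O.
Implicit hydrogens by atom environment:
  2 × C: 3 H each → 6
  1 × C: 2 H
  1 × C: 1 H
  1 × C: no H
  1 × O: 1 H
  1 × O: no H
  Total hydrogens = 10.
Molecular formula: C5H10O2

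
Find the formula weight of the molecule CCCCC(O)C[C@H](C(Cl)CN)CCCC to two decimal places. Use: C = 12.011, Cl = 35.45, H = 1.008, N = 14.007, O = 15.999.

249.82

Molecular formula: C13H28ClNO.
M = 13×12.011 + 1×35.45 + 28×1.008 + 1×14.007 + 1×15.999 = 249.82 g/mol.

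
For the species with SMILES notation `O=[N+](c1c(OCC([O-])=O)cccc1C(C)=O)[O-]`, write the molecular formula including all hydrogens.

Heavy atoms from the SMILES: 10 C, 1 N, 6 O.
Implicit hydrogens by atom environment:
  4 × O: no H
  3 × C (aromatic): 1 H each → 3
  3 × C (aromatic): no H
  2 × C: no H
  2 × O (charge -1): no H
  1 × C: 3 H
  1 × C: 2 H
  1 × N (charge +1): no H
  Total hydrogens = 8.
Net charge -1.
Molecular formula: C10H8NO6-

C10H8NO6-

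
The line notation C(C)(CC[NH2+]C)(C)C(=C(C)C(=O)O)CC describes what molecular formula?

C12H24NO2+

Heavy atoms from the SMILES: 12 C, 1 N, 2 O.
Implicit hydrogens by atom environment:
  5 × C: 3 H each → 15
  4 × C: no H
  3 × C: 2 H each → 6
  1 × N (charge +1): 2 H
  1 × O: 1 H
  1 × O: no H
  Total hydrogens = 24.
Net charge +1.
Molecular formula: C12H24NO2+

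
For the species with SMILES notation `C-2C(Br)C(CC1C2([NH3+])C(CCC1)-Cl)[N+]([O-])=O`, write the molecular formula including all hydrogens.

C10H17BrClN2O2+

Heavy atoms from the SMILES: 1 Br, 10 C, 1 Cl, 2 N, 2 O.
Implicit hydrogens by atom environment:
  5 × C: 2 H each → 10
  4 × C: 1 H each → 4
  1 × Br: no H
  1 × C: no H
  1 × Cl: no H
  1 × N (charge +1): 3 H
  1 × N (charge +1): no H
  1 × O: no H
  1 × O (charge -1): no H
  Total hydrogens = 17.
Net charge +1.
Molecular formula: C10H17BrClN2O2+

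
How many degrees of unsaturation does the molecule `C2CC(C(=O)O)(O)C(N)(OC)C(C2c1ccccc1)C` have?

6

Molecular formula from the SMILES: C15H21NO4.
DoU = (2C + 2 + N − H − X)/2 = (2·15 + 2 + 1 − 21 − 0)/2 = 12/2 = 6.
(Structurally: 2 ring(s) + 4 π bond(s) = 6.)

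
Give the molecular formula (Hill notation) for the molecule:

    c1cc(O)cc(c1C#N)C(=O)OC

Heavy atoms from the SMILES: 9 C, 1 N, 3 O.
Implicit hydrogens by atom environment:
  3 × C (aromatic): 1 H each → 3
  3 × C (aromatic): no H
  2 × C: no H
  2 × O: no H
  1 × C: 3 H
  1 × N: no H
  1 × O: 1 H
  Total hydrogens = 7.
Molecular formula: C9H7NO3

C9H7NO3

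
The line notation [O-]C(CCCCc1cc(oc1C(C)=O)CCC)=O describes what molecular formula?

C14H19O4-

Heavy atoms from the SMILES: 14 C, 4 O.
Implicit hydrogens by atom environment:
  6 × C: 2 H each → 12
  3 × C (aromatic): no H
  2 × C: 3 H each → 6
  2 × C: no H
  2 × O: no H
  1 × C (aromatic): 1 H
  1 × O (aromatic): no H
  1 × O (charge -1): no H
  Total hydrogens = 19.
Net charge -1.
Molecular formula: C14H19O4-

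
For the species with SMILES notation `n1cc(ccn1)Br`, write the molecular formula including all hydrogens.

Heavy atoms from the SMILES: 1 Br, 4 C, 2 N.
Implicit hydrogens by atom environment:
  3 × C (aromatic): 1 H each → 3
  2 × N (aromatic): no H
  1 × Br: no H
  1 × C (aromatic): no H
  Total hydrogens = 3.
Molecular formula: C4H3BrN2

C4H3BrN2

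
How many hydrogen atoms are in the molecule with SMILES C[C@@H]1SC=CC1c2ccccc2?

Hydrogens are implicit in SMILES; fill each atom to its normal valence:
  5 × C (aromatic): 1 H each → 5
  4 × C: 1 H each → 4
  1 × C: 3 H
  1 × C (aromatic): no H
  1 × S: no H
  Total hydrogens = 12.

12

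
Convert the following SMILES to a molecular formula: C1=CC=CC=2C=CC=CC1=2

C10H8

Heavy atoms from the SMILES: 10 C.
Implicit hydrogens by atom environment:
  8 × C (aromatic): 1 H each → 8
  2 × C (aromatic): no H
  Total hydrogens = 8.
Molecular formula: C10H8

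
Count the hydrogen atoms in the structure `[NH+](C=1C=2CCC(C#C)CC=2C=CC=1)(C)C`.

18

Hydrogens are implicit in SMILES; fill each atom to its normal valence:
  3 × C: 2 H each → 6
  3 × C (aromatic): 1 H each → 3
  3 × C (aromatic): no H
  2 × C: 3 H each → 6
  2 × C: 1 H each → 2
  1 × C: no H
  1 × N (charge +1): 1 H
  Total hydrogens = 18.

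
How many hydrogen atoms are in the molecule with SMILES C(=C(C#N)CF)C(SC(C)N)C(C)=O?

Hydrogens are implicit in SMILES; fill each atom to its normal valence:
  3 × C: 1 H each → 3
  3 × C: no H
  2 × C: 3 H each → 6
  1 × C: 2 H
  1 × F: no H
  1 × N: 2 H
  1 × N: no H
  1 × O: no H
  1 × S: no H
  Total hydrogens = 13.

13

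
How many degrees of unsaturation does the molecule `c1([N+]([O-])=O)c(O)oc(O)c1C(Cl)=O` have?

Molecular formula from the SMILES: C5H2ClNO6.
DoU = (2C + 2 + N − H − X)/2 = (2·5 + 2 + 1 − 2 − 1)/2 = 10/2 = 5.
(Structurally: 1 ring(s) + 4 π bond(s) = 5.)

5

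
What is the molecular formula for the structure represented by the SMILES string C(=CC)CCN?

Heavy atoms from the SMILES: 5 C, 1 N.
Implicit hydrogens by atom environment:
  2 × C: 2 H each → 4
  2 × C: 1 H each → 2
  1 × C: 3 H
  1 × N: 2 H
  Total hydrogens = 11.
Molecular formula: C5H11N

C5H11N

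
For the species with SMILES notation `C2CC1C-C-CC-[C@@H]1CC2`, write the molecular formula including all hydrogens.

Heavy atoms from the SMILES: 10 C.
Implicit hydrogens by atom environment:
  8 × C: 2 H each → 16
  2 × C: 1 H each → 2
  Total hydrogens = 18.
Molecular formula: C10H18

C10H18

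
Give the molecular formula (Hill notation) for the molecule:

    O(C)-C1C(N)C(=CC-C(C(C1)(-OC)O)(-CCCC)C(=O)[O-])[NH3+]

Heavy atoms from the SMILES: 15 C, 2 N, 5 O.
Implicit hydrogens by atom environment:
  5 × C: 2 H each → 10
  4 × C: no H
  3 × C: 3 H each → 9
  3 × C: 1 H each → 3
  3 × O: no H
  1 × N (charge +1): 3 H
  1 × N: 2 H
  1 × O: 1 H
  1 × O (charge -1): no H
  Total hydrogens = 28.
Molecular formula: C15H28N2O5

C15H28N2O5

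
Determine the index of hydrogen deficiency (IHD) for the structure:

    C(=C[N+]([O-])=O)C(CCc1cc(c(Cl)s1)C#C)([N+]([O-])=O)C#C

Molecular formula from the SMILES: C13H9ClN2O4S.
DoU = (2C + 2 + N − H − X)/2 = (2·13 + 2 + 2 − 9 − 1)/2 = 20/2 = 10.
(Structurally: 1 ring(s) + 9 π bond(s) = 10.)

10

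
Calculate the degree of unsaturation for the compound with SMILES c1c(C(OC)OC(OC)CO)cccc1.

4

Molecular formula from the SMILES: C11H16O4.
DoU = (2C + 2 + N − H − X)/2 = (2·11 + 2 + 0 − 16 − 0)/2 = 8/2 = 4.
(Structurally: 1 ring(s) + 3 π bond(s) = 4.)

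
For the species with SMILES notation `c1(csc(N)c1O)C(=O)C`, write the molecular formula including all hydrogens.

C6H7NO2S

Heavy atoms from the SMILES: 6 C, 1 N, 2 O, 1 S.
Implicit hydrogens by atom environment:
  3 × C (aromatic): no H
  1 × C: 3 H
  1 × C (aromatic): 1 H
  1 × C: no H
  1 × N: 2 H
  1 × O: 1 H
  1 × O: no H
  1 × S (aromatic): no H
  Total hydrogens = 7.
Molecular formula: C6H7NO2S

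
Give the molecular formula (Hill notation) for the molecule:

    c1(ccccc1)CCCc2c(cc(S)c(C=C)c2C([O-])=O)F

Heavy atoms from the SMILES: 18 C, 1 F, 2 O, 1 S.
Implicit hydrogens by atom environment:
  6 × C (aromatic): 1 H each → 6
  6 × C (aromatic): no H
  4 × C: 2 H each → 8
  1 × C: 1 H
  1 × C: no H
  1 × F: no H
  1 × O: no H
  1 × O (charge -1): no H
  1 × S: 1 H
  Total hydrogens = 16.
Net charge -1.
Molecular formula: C18H16FO2S-

C18H16FO2S-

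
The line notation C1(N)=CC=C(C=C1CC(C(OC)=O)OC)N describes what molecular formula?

C11H16N2O3

Heavy atoms from the SMILES: 11 C, 2 N, 3 O.
Implicit hydrogens by atom environment:
  3 × C (aromatic): 1 H each → 3
  3 × C (aromatic): no H
  3 × O: no H
  2 × C: 3 H each → 6
  2 × N: 2 H each → 4
  1 × C: 2 H
  1 × C: 1 H
  1 × C: no H
  Total hydrogens = 16.
Molecular formula: C11H16N2O3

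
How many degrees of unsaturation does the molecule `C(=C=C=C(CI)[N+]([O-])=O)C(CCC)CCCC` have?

Molecular formula from the SMILES: C13H20INO2.
DoU = (2C + 2 + N − H − X)/2 = (2·13 + 2 + 1 − 20 − 1)/2 = 8/2 = 4.
(Structurally: 0 ring(s) + 4 π bond(s) = 4.)

4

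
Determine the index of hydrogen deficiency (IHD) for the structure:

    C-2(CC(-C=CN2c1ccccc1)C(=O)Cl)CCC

7

Molecular formula from the SMILES: C15H18ClNO.
DoU = (2C + 2 + N − H − X)/2 = (2·15 + 2 + 1 − 18 − 1)/2 = 14/2 = 7.
(Structurally: 2 ring(s) + 5 π bond(s) = 7.)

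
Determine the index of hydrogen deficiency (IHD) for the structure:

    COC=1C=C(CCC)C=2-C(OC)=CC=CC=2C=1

Molecular formula from the SMILES: C15H18O2.
DoU = (2C + 2 + N − H − X)/2 = (2·15 + 2 + 0 − 18 − 0)/2 = 14/2 = 7.
(Structurally: 2 ring(s) + 5 π bond(s) = 7.)

7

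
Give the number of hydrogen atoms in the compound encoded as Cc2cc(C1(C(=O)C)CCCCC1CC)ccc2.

24

Hydrogens are implicit in SMILES; fill each atom to its normal valence:
  5 × C: 2 H each → 10
  4 × C (aromatic): 1 H each → 4
  3 × C: 3 H each → 9
  2 × C: no H
  2 × C (aromatic): no H
  1 × C: 1 H
  1 × O: no H
  Total hydrogens = 24.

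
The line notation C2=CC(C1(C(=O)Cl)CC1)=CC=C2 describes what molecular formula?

Heavy atoms from the SMILES: 10 C, 1 Cl, 1 O.
Implicit hydrogens by atom environment:
  5 × C (aromatic): 1 H each → 5
  2 × C: 2 H each → 4
  2 × C: no H
  1 × C (aromatic): no H
  1 × Cl: no H
  1 × O: no H
  Total hydrogens = 9.
Molecular formula: C10H9ClO

C10H9ClO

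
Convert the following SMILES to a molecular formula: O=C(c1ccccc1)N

C7H7NO

Heavy atoms from the SMILES: 7 C, 1 N, 1 O.
Implicit hydrogens by atom environment:
  5 × C (aromatic): 1 H each → 5
  1 × C (aromatic): no H
  1 × C: no H
  1 × N: 2 H
  1 × O: no H
  Total hydrogens = 7.
Molecular formula: C7H7NO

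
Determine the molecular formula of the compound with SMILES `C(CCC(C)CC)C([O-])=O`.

C8H15O2-

Heavy atoms from the SMILES: 8 C, 2 O.
Implicit hydrogens by atom environment:
  4 × C: 2 H each → 8
  2 × C: 3 H each → 6
  1 × C: 1 H
  1 × C: no H
  1 × O: no H
  1 × O (charge -1): no H
  Total hydrogens = 15.
Net charge -1.
Molecular formula: C8H15O2-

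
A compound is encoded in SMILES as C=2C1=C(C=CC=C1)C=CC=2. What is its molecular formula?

C10H8

Heavy atoms from the SMILES: 10 C.
Implicit hydrogens by atom environment:
  8 × C (aromatic): 1 H each → 8
  2 × C (aromatic): no H
  Total hydrogens = 8.
Molecular formula: C10H8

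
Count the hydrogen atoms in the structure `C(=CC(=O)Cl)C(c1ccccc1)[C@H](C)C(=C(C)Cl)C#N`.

15

Hydrogens are implicit in SMILES; fill each atom to its normal valence:
  5 × C (aromatic): 1 H each → 5
  4 × C: 1 H each → 4
  4 × C: no H
  2 × C: 3 H each → 6
  2 × Cl: no H
  1 × C (aromatic): no H
  1 × N: no H
  1 × O: no H
  Total hydrogens = 15.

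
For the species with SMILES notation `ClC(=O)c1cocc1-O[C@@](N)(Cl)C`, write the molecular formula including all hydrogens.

Heavy atoms from the SMILES: 7 C, 2 Cl, 1 N, 3 O.
Implicit hydrogens by atom environment:
  2 × C (aromatic): 1 H each → 2
  2 × C (aromatic): no H
  2 × C: no H
  2 × Cl: no H
  2 × O: no H
  1 × C: 3 H
  1 × N: 2 H
  1 × O (aromatic): no H
  Total hydrogens = 7.
Molecular formula: C7H7Cl2NO3

C7H7Cl2NO3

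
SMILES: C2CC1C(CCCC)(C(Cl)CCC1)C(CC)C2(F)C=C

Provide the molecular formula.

C18H30ClF

Heavy atoms from the SMILES: 18 C, 1 Cl, 1 F.
Implicit hydrogens by atom environment:
  10 × C: 2 H each → 20
  4 × C: 1 H each → 4
  2 × C: 3 H each → 6
  2 × C: no H
  1 × Cl: no H
  1 × F: no H
  Total hydrogens = 30.
Molecular formula: C18H30ClF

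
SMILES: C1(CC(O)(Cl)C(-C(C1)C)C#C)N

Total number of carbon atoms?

The symbol for carbon appears 9 times in the SMILES. (Cl is a single chlorine, not C + l.)

9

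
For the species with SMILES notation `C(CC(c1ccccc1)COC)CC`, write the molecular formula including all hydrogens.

Heavy atoms from the SMILES: 13 C, 1 O.
Implicit hydrogens by atom environment:
  5 × C (aromatic): 1 H each → 5
  4 × C: 2 H each → 8
  2 × C: 3 H each → 6
  1 × C: 1 H
  1 × C (aromatic): no H
  1 × O: no H
  Total hydrogens = 20.
Molecular formula: C13H20O

C13H20O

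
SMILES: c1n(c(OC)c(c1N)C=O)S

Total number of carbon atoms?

6

The symbol for carbon appears 6 times in the SMILES. Lowercase c denotes aromatic carbon and counts toward C.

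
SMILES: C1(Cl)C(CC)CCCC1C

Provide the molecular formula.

Heavy atoms from the SMILES: 9 C, 1 Cl.
Implicit hydrogens by atom environment:
  4 × C: 2 H each → 8
  3 × C: 1 H each → 3
  2 × C: 3 H each → 6
  1 × Cl: no H
  Total hydrogens = 17.
Molecular formula: C9H17Cl

C9H17Cl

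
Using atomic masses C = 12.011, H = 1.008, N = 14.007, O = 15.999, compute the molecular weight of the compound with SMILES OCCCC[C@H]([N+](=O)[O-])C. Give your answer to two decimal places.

Molecular formula: C6H13NO3.
M = 6×12.011 + 13×1.008 + 1×14.007 + 3×15.999 = 147.17 g/mol.

147.17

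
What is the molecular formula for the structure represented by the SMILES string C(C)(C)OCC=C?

Heavy atoms from the SMILES: 6 C, 1 O.
Implicit hydrogens by atom environment:
  2 × C: 3 H each → 6
  2 × C: 2 H each → 4
  2 × C: 1 H each → 2
  1 × O: no H
  Total hydrogens = 12.
Molecular formula: C6H12O

C6H12O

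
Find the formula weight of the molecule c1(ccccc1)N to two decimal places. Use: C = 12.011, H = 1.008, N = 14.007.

93.13

Molecular formula: C6H7N.
M = 6×12.011 + 7×1.008 + 1×14.007 = 93.13 g/mol.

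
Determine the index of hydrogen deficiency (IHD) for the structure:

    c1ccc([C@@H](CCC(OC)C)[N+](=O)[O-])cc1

5

Molecular formula from the SMILES: C12H17NO3.
DoU = (2C + 2 + N − H − X)/2 = (2·12 + 2 + 1 − 17 − 0)/2 = 10/2 = 5.
(Structurally: 1 ring(s) + 4 π bond(s) = 5.)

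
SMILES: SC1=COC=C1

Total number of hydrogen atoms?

Hydrogens are implicit in SMILES; fill each atom to its normal valence:
  3 × C (aromatic): 1 H each → 3
  1 × C (aromatic): no H
  1 × O (aromatic): no H
  1 × S: 1 H
  Total hydrogens = 4.

4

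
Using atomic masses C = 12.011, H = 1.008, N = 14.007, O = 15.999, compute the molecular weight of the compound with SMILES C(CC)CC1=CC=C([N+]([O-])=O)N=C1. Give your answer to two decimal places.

180.21

Molecular formula: C9H12N2O2.
M = 9×12.011 + 12×1.008 + 2×14.007 + 2×15.999 = 180.21 g/mol.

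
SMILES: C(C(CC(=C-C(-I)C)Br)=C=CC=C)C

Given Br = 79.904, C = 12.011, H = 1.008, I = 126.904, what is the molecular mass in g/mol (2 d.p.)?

Molecular formula: C12H16BrI.
M = 1×79.904 + 12×12.011 + 16×1.008 + 1×126.904 = 367.07 g/mol.

367.07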